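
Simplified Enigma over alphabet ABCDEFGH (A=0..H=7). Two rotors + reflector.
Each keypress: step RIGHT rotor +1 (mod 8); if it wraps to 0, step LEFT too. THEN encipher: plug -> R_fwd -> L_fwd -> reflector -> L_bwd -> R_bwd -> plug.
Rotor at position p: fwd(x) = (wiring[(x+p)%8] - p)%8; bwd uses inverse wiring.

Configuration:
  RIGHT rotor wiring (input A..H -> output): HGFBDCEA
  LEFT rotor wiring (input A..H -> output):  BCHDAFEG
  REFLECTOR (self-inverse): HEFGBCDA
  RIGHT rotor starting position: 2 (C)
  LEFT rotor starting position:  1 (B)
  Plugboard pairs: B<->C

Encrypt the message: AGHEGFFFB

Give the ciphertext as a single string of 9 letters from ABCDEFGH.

Answer: HHDFBEDCA

Derivation:
Char 1 ('A'): step: R->3, L=1; A->plug->A->R->G->L->F->refl->C->L'->C->R'->H->plug->H
Char 2 ('G'): step: R->4, L=1; G->plug->G->R->B->L->G->refl->D->L'->F->R'->H->plug->H
Char 3 ('H'): step: R->5, L=1; H->plug->H->R->G->L->F->refl->C->L'->C->R'->D->plug->D
Char 4 ('E'): step: R->6, L=1; E->plug->E->R->H->L->A->refl->H->L'->D->R'->F->plug->F
Char 5 ('G'): step: R->7, L=1; G->plug->G->R->D->L->H->refl->A->L'->H->R'->C->plug->B
Char 6 ('F'): step: R->0, L->2 (L advanced); F->plug->F->R->C->L->G->refl->D->L'->D->R'->E->plug->E
Char 7 ('F'): step: R->1, L=2; F->plug->F->R->D->L->D->refl->G->L'->C->R'->D->plug->D
Char 8 ('F'): step: R->2, L=2; F->plug->F->R->G->L->H->refl->A->L'->H->R'->B->plug->C
Char 9 ('B'): step: R->3, L=2; B->plug->C->R->H->L->A->refl->H->L'->G->R'->A->plug->A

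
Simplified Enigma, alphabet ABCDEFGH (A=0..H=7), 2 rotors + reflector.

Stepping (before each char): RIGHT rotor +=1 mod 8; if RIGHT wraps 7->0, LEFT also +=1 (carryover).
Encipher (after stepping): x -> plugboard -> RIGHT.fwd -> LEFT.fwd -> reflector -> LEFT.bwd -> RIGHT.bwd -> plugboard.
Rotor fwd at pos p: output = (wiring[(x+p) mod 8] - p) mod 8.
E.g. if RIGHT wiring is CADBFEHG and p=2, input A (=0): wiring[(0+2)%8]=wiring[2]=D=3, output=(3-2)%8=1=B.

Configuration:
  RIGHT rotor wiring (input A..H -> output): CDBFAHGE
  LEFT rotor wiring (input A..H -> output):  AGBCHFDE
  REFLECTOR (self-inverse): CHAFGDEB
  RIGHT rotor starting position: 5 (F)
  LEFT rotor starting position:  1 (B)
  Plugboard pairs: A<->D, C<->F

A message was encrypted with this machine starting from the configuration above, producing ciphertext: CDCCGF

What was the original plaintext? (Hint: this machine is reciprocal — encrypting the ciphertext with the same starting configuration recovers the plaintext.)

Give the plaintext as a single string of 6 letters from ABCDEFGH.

Answer: GCGHEG

Derivation:
Char 1 ('C'): step: R->6, L=1; C->plug->F->R->H->L->H->refl->B->L'->C->R'->G->plug->G
Char 2 ('D'): step: R->7, L=1; D->plug->A->R->F->L->C->refl->A->L'->B->R'->F->plug->C
Char 3 ('C'): step: R->0, L->2 (L advanced); C->plug->F->R->H->L->E->refl->G->L'->G->R'->G->plug->G
Char 4 ('C'): step: R->1, L=2; C->plug->F->R->F->L->C->refl->A->L'->B->R'->H->plug->H
Char 5 ('G'): step: R->2, L=2; G->plug->G->R->A->L->H->refl->B->L'->E->R'->E->plug->E
Char 6 ('F'): step: R->3, L=2; F->plug->C->R->E->L->B->refl->H->L'->A->R'->G->plug->G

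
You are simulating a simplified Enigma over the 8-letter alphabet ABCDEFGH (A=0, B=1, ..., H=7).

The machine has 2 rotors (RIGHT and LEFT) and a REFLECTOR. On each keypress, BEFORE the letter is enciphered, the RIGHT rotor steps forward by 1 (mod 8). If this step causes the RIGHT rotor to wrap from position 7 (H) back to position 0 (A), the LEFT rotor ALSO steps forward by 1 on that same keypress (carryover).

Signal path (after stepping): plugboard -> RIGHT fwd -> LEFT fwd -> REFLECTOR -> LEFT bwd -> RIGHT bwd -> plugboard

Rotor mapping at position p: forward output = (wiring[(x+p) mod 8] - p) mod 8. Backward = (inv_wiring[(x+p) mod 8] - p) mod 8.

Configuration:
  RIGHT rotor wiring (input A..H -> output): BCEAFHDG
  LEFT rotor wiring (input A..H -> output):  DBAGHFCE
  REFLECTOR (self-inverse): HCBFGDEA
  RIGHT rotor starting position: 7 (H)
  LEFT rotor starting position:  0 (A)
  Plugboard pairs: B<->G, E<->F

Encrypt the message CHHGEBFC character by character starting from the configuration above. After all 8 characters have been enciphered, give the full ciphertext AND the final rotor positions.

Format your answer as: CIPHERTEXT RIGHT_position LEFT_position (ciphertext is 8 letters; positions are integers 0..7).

Char 1 ('C'): step: R->0, L->1 (L advanced); C->plug->C->R->E->L->E->refl->G->L'->D->R'->G->plug->B
Char 2 ('H'): step: R->1, L=1; H->plug->H->R->A->L->A->refl->H->L'->B->R'->A->plug->A
Char 3 ('H'): step: R->2, L=1; H->plug->H->R->A->L->A->refl->H->L'->B->R'->E->plug->F
Char 4 ('G'): step: R->3, L=1; G->plug->B->R->C->L->F->refl->D->L'->G->R'->F->plug->E
Char 5 ('E'): step: R->4, L=1; E->plug->F->R->G->L->D->refl->F->L'->C->R'->D->plug->D
Char 6 ('B'): step: R->5, L=1; B->plug->G->R->D->L->G->refl->E->L'->E->R'->D->plug->D
Char 7 ('F'): step: R->6, L=1; F->plug->E->R->G->L->D->refl->F->L'->C->R'->F->plug->E
Char 8 ('C'): step: R->7, L=1; C->plug->C->R->D->L->G->refl->E->L'->E->R'->H->plug->H
Final: ciphertext=BAFEDDEH, RIGHT=7, LEFT=1

Answer: BAFEDDEH 7 1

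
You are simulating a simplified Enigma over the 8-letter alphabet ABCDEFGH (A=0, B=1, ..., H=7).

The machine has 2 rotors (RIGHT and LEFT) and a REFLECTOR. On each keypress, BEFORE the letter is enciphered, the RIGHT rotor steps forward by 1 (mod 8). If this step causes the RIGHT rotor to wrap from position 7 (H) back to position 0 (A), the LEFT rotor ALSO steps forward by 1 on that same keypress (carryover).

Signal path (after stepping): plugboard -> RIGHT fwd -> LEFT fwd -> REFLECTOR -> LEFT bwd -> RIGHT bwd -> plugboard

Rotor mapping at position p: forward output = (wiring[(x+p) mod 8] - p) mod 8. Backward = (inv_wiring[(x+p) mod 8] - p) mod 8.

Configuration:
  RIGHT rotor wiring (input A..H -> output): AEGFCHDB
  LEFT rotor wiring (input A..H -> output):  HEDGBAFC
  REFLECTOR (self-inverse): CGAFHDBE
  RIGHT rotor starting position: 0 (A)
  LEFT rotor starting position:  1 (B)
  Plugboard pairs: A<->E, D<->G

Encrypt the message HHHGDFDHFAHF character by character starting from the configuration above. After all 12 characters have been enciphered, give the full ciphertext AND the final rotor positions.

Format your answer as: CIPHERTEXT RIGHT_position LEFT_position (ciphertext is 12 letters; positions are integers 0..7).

Answer: ACDAEGEAGHGB 4 2

Derivation:
Char 1 ('H'): step: R->1, L=1; H->plug->H->R->H->L->G->refl->B->L'->G->R'->E->plug->A
Char 2 ('H'): step: R->2, L=1; H->plug->H->R->C->L->F->refl->D->L'->A->R'->C->plug->C
Char 3 ('H'): step: R->3, L=1; H->plug->H->R->D->L->A->refl->C->L'->B->R'->G->plug->D
Char 4 ('G'): step: R->4, L=1; G->plug->D->R->F->L->E->refl->H->L'->E->R'->E->plug->A
Char 5 ('D'): step: R->5, L=1; D->plug->G->R->A->L->D->refl->F->L'->C->R'->A->plug->E
Char 6 ('F'): step: R->6, L=1; F->plug->F->R->H->L->G->refl->B->L'->G->R'->D->plug->G
Char 7 ('D'): step: R->7, L=1; D->plug->G->R->A->L->D->refl->F->L'->C->R'->A->plug->E
Char 8 ('H'): step: R->0, L->2 (L advanced); H->plug->H->R->B->L->E->refl->H->L'->C->R'->E->plug->A
Char 9 ('F'): step: R->1, L=2; F->plug->F->R->C->L->H->refl->E->L'->B->R'->D->plug->G
Char 10 ('A'): step: R->2, L=2; A->plug->E->R->B->L->E->refl->H->L'->C->R'->H->plug->H
Char 11 ('H'): step: R->3, L=2; H->plug->H->R->D->L->G->refl->B->L'->A->R'->D->plug->G
Char 12 ('F'): step: R->4, L=2; F->plug->F->R->A->L->B->refl->G->L'->D->R'->B->plug->B
Final: ciphertext=ACDAEGEAGHGB, RIGHT=4, LEFT=2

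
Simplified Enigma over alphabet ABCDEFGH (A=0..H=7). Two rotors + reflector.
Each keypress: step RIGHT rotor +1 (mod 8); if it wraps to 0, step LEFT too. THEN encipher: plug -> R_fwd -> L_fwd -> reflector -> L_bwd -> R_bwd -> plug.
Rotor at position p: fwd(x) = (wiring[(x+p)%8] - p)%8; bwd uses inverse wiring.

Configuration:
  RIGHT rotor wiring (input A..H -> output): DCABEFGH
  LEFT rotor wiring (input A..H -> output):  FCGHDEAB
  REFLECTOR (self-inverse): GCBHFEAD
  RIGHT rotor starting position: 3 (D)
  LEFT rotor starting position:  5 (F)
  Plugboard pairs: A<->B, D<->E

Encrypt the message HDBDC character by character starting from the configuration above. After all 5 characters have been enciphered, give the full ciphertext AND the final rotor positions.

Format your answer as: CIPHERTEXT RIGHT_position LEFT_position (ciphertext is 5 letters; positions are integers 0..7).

Char 1 ('H'): step: R->4, L=5; H->plug->H->R->F->L->B->refl->C->L'->G->R'->F->plug->F
Char 2 ('D'): step: R->5, L=5; D->plug->E->R->F->L->B->refl->C->L'->G->R'->D->plug->E
Char 3 ('B'): step: R->6, L=5; B->plug->A->R->A->L->H->refl->D->L'->B->R'->B->plug->A
Char 4 ('D'): step: R->7, L=5; D->plug->E->R->C->L->E->refl->F->L'->E->R'->B->plug->A
Char 5 ('C'): step: R->0, L->6 (L advanced); C->plug->C->R->A->L->C->refl->B->L'->F->R'->F->plug->F
Final: ciphertext=FEAAF, RIGHT=0, LEFT=6

Answer: FEAAF 0 6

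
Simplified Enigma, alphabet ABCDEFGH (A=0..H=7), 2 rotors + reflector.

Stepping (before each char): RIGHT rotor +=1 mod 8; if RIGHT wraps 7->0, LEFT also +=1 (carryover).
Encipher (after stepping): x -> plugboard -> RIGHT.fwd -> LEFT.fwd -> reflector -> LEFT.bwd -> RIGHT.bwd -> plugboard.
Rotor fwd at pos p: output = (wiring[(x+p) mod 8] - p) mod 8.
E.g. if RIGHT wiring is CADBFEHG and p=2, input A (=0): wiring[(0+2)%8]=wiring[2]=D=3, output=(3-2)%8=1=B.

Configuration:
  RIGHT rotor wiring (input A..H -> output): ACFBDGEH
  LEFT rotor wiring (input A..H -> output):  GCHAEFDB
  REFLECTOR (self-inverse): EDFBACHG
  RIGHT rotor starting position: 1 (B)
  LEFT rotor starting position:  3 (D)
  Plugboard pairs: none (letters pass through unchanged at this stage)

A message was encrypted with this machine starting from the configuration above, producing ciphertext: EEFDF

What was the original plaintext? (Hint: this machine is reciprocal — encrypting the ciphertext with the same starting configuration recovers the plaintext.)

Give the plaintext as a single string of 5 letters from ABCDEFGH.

Answer: HAEBE

Derivation:
Char 1 ('E'): step: R->2, L=3; E->plug->E->R->C->L->C->refl->F->L'->A->R'->H->plug->H
Char 2 ('E'): step: R->3, L=3; E->plug->E->R->E->L->G->refl->H->L'->G->R'->A->plug->A
Char 3 ('F'): step: R->4, L=3; F->plug->F->R->G->L->H->refl->G->L'->E->R'->E->plug->E
Char 4 ('D'): step: R->5, L=3; D->plug->D->R->D->L->A->refl->E->L'->H->R'->B->plug->B
Char 5 ('F'): step: R->6, L=3; F->plug->F->R->D->L->A->refl->E->L'->H->R'->E->plug->E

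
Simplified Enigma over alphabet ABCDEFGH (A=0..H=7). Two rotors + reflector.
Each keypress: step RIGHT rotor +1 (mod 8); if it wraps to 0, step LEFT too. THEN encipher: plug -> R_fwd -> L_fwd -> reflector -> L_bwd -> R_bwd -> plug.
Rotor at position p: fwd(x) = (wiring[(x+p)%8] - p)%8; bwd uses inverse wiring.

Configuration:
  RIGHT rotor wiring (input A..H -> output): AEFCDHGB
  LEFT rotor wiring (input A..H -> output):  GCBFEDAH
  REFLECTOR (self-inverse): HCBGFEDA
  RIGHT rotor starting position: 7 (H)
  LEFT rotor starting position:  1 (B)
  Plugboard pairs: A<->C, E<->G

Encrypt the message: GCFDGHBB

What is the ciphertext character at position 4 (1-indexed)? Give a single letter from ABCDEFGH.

Char 1 ('G'): step: R->0, L->2 (L advanced); G->plug->E->R->D->L->B->refl->C->L'->C->R'->D->plug->D
Char 2 ('C'): step: R->1, L=2; C->plug->A->R->D->L->B->refl->C->L'->C->R'->D->plug->D
Char 3 ('F'): step: R->2, L=2; F->plug->F->R->H->L->A->refl->H->L'->A->R'->B->plug->B
Char 4 ('D'): step: R->3, L=2; D->plug->D->R->D->L->B->refl->C->L'->C->R'->H->plug->H

H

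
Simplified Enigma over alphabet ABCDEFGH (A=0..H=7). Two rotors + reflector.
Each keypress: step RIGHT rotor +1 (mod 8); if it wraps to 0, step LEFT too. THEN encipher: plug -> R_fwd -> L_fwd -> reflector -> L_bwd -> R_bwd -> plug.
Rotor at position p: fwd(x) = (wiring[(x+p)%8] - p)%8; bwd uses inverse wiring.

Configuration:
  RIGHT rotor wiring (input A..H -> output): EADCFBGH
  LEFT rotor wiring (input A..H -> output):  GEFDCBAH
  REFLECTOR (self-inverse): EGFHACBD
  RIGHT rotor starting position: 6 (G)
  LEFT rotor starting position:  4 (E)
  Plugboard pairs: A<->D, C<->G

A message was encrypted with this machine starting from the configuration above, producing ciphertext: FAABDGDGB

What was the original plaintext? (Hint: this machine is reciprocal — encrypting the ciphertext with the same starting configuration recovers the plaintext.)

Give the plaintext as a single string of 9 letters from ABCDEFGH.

Char 1 ('F'): step: R->7, L=4; F->plug->F->R->G->L->B->refl->G->L'->A->R'->A->plug->D
Char 2 ('A'): step: R->0, L->5 (L advanced); A->plug->D->R->C->L->C->refl->F->L'->H->R'->H->plug->H
Char 3 ('A'): step: R->1, L=5; A->plug->D->R->E->L->H->refl->D->L'->B->R'->C->plug->G
Char 4 ('B'): step: R->2, L=5; B->plug->B->R->A->L->E->refl->A->L'->F->R'->F->plug->F
Char 5 ('D'): step: R->3, L=5; D->plug->A->R->H->L->F->refl->C->L'->C->R'->B->plug->B
Char 6 ('G'): step: R->4, L=5; G->plug->C->R->C->L->C->refl->F->L'->H->R'->G->plug->C
Char 7 ('D'): step: R->5, L=5; D->plug->A->R->E->L->H->refl->D->L'->B->R'->B->plug->B
Char 8 ('G'): step: R->6, L=5; G->plug->C->R->G->L->G->refl->B->L'->D->R'->H->plug->H
Char 9 ('B'): step: R->7, L=5; B->plug->B->R->F->L->A->refl->E->L'->A->R'->A->plug->D

Answer: DHGFBCBHD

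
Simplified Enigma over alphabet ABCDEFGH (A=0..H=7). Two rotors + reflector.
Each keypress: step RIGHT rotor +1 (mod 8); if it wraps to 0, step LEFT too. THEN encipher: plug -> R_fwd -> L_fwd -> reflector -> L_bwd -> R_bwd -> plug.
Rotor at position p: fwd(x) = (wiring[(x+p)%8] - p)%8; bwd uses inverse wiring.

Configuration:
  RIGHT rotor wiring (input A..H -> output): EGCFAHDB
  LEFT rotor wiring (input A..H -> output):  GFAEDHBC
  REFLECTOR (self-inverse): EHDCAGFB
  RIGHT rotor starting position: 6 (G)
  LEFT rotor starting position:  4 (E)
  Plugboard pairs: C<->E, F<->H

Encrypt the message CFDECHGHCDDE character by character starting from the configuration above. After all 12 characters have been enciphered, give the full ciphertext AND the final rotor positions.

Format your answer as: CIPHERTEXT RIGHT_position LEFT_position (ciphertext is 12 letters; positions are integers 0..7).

Answer: EAHBGEHGDBFD 2 6

Derivation:
Char 1 ('C'): step: R->7, L=4; C->plug->E->R->G->L->E->refl->A->L'->H->R'->C->plug->E
Char 2 ('F'): step: R->0, L->5 (L advanced); F->plug->H->R->B->L->E->refl->A->L'->E->R'->A->plug->A
Char 3 ('D'): step: R->1, L=5; D->plug->D->R->H->L->G->refl->F->L'->C->R'->F->plug->H
Char 4 ('E'): step: R->2, L=5; E->plug->C->R->G->L->H->refl->B->L'->D->R'->B->plug->B
Char 5 ('C'): step: R->3, L=5; C->plug->E->R->G->L->H->refl->B->L'->D->R'->G->plug->G
Char 6 ('H'): step: R->4, L=5; H->plug->F->R->C->L->F->refl->G->L'->H->R'->C->plug->E
Char 7 ('G'): step: R->5, L=5; G->plug->G->R->A->L->C->refl->D->L'->F->R'->F->plug->H
Char 8 ('H'): step: R->6, L=5; H->plug->F->R->H->L->G->refl->F->L'->C->R'->G->plug->G
Char 9 ('C'): step: R->7, L=5; C->plug->E->R->G->L->H->refl->B->L'->D->R'->D->plug->D
Char 10 ('D'): step: R->0, L->6 (L advanced); D->plug->D->R->F->L->G->refl->F->L'->G->R'->B->plug->B
Char 11 ('D'): step: R->1, L=6; D->plug->D->R->H->L->B->refl->H->L'->D->R'->H->plug->F
Char 12 ('E'): step: R->2, L=6; E->plug->C->R->G->L->F->refl->G->L'->F->R'->D->plug->D
Final: ciphertext=EAHBGEHGDBFD, RIGHT=2, LEFT=6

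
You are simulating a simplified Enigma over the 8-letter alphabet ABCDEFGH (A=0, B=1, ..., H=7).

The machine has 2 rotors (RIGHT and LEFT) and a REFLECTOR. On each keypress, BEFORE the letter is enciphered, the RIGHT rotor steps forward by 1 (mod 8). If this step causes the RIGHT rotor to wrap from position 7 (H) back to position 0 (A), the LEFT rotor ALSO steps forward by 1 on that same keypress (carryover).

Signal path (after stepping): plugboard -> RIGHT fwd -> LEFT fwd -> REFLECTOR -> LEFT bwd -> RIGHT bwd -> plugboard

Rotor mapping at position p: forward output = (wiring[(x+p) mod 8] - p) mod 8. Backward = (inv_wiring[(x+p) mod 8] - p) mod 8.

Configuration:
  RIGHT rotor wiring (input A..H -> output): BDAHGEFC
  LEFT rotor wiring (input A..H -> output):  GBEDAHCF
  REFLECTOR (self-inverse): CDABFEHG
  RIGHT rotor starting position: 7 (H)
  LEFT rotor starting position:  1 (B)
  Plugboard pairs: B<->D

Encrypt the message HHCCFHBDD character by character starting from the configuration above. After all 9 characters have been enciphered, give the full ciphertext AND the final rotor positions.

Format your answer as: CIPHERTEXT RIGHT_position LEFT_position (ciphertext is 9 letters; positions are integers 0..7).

Char 1 ('H'): step: R->0, L->2 (L advanced); H->plug->H->R->C->L->G->refl->H->L'->H->R'->D->plug->B
Char 2 ('H'): step: R->1, L=2; H->plug->H->R->A->L->C->refl->A->L'->E->R'->F->plug->F
Char 3 ('C'): step: R->2, L=2; C->plug->C->R->E->L->A->refl->C->L'->A->R'->F->plug->F
Char 4 ('C'): step: R->3, L=2; C->plug->C->R->B->L->B->refl->D->L'->F->R'->H->plug->H
Char 5 ('F'): step: R->4, L=2; F->plug->F->R->H->L->H->refl->G->L'->C->R'->A->plug->A
Char 6 ('H'): step: R->5, L=2; H->plug->H->R->B->L->B->refl->D->L'->F->R'->C->plug->C
Char 7 ('B'): step: R->6, L=2; B->plug->D->R->F->L->D->refl->B->L'->B->R'->F->plug->F
Char 8 ('D'): step: R->7, L=2; D->plug->B->R->C->L->G->refl->H->L'->H->R'->F->plug->F
Char 9 ('D'): step: R->0, L->3 (L advanced); D->plug->B->R->D->L->H->refl->G->L'->G->R'->E->plug->E
Final: ciphertext=BFFHACFFE, RIGHT=0, LEFT=3

Answer: BFFHACFFE 0 3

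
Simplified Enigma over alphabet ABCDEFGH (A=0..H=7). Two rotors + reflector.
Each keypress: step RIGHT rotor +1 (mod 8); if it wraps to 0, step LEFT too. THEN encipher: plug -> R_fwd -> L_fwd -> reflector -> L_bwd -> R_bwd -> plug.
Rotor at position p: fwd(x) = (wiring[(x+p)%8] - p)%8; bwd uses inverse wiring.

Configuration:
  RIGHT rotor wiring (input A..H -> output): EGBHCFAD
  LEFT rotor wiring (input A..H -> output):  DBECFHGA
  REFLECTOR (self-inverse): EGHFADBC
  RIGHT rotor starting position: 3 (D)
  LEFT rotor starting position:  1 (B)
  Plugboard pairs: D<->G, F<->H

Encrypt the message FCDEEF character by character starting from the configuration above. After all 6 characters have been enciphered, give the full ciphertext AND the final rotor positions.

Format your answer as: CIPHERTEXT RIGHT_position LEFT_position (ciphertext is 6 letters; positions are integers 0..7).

Char 1 ('F'): step: R->4, L=1; F->plug->H->R->D->L->E->refl->A->L'->A->R'->E->plug->E
Char 2 ('C'): step: R->5, L=1; C->plug->C->R->G->L->H->refl->C->L'->H->R'->D->plug->G
Char 3 ('D'): step: R->6, L=1; D->plug->G->R->E->L->G->refl->B->L'->C->R'->A->plug->A
Char 4 ('E'): step: R->7, L=1; E->plug->E->R->A->L->A->refl->E->L'->D->R'->F->plug->H
Char 5 ('E'): step: R->0, L->2 (L advanced); E->plug->E->R->C->L->D->refl->F->L'->D->R'->H->plug->F
Char 6 ('F'): step: R->1, L=2; F->plug->H->R->D->L->F->refl->D->L'->C->R'->G->plug->D
Final: ciphertext=EGAHFD, RIGHT=1, LEFT=2

Answer: EGAHFD 1 2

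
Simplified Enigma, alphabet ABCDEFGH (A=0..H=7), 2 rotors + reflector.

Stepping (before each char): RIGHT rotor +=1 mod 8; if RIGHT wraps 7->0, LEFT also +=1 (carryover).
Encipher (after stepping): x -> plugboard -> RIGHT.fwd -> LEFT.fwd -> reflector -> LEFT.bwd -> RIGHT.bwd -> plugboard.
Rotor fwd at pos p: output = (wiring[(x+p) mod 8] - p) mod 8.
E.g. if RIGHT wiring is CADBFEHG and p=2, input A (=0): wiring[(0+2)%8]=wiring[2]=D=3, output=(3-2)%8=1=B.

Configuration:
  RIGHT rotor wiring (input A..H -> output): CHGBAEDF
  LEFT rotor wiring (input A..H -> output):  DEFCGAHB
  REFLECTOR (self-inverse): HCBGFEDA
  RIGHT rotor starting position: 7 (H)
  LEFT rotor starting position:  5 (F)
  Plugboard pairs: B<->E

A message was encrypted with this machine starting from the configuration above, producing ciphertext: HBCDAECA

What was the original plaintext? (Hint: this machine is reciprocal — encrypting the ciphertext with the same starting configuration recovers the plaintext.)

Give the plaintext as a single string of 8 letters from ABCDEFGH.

Answer: AHAFBGHH

Derivation:
Char 1 ('H'): step: R->0, L->6 (L advanced); H->plug->H->R->F->L->E->refl->F->L'->C->R'->A->plug->A
Char 2 ('B'): step: R->1, L=6; B->plug->E->R->D->L->G->refl->D->L'->B->R'->H->plug->H
Char 3 ('C'): step: R->2, L=6; C->plug->C->R->G->L->A->refl->H->L'->E->R'->A->plug->A
Char 4 ('D'): step: R->3, L=6; D->plug->D->R->A->L->B->refl->C->L'->H->R'->F->plug->F
Char 5 ('A'): step: R->4, L=6; A->plug->A->R->E->L->H->refl->A->L'->G->R'->E->plug->B
Char 6 ('E'): step: R->5, L=6; E->plug->B->R->G->L->A->refl->H->L'->E->R'->G->plug->G
Char 7 ('C'): step: R->6, L=6; C->plug->C->R->E->L->H->refl->A->L'->G->R'->H->plug->H
Char 8 ('A'): step: R->7, L=6; A->plug->A->R->G->L->A->refl->H->L'->E->R'->H->plug->H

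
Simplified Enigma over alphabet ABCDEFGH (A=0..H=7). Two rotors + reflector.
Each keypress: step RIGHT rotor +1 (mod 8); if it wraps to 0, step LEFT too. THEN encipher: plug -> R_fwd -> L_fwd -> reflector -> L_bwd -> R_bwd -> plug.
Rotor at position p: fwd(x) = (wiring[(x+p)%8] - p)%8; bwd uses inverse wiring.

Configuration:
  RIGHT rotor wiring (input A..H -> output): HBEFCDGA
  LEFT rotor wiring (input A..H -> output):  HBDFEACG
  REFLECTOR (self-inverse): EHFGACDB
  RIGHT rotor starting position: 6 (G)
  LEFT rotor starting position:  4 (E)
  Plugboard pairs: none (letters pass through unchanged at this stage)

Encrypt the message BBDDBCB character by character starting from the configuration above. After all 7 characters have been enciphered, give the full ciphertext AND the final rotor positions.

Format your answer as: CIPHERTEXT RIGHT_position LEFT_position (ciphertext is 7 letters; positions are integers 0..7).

Answer: AFBBABC 5 5

Derivation:
Char 1 ('B'): step: R->7, L=4; B->plug->B->R->A->L->A->refl->E->L'->B->R'->A->plug->A
Char 2 ('B'): step: R->0, L->5 (L advanced); B->plug->B->R->B->L->F->refl->C->L'->D->R'->F->plug->F
Char 3 ('D'): step: R->1, L=5; D->plug->D->R->B->L->F->refl->C->L'->D->R'->B->plug->B
Char 4 ('D'): step: R->2, L=5; D->plug->D->R->B->L->F->refl->C->L'->D->R'->B->plug->B
Char 5 ('B'): step: R->3, L=5; B->plug->B->R->H->L->H->refl->B->L'->C->R'->A->plug->A
Char 6 ('C'): step: R->4, L=5; C->plug->C->R->C->L->B->refl->H->L'->H->R'->B->plug->B
Char 7 ('B'): step: R->5, L=5; B->plug->B->R->B->L->F->refl->C->L'->D->R'->C->plug->C
Final: ciphertext=AFBBABC, RIGHT=5, LEFT=5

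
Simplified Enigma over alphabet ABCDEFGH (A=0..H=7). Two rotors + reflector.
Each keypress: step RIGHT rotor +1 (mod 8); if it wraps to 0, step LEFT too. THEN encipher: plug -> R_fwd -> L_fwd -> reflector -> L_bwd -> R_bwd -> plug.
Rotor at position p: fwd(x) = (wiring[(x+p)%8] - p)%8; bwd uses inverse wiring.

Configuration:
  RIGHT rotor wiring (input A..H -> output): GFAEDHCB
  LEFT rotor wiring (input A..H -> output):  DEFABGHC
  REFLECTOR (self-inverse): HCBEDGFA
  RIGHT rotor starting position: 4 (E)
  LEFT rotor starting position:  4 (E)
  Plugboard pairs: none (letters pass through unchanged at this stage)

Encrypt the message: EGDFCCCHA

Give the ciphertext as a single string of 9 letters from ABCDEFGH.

Char 1 ('E'): step: R->5, L=4; E->plug->E->R->A->L->F->refl->G->L'->D->R'->F->plug->F
Char 2 ('G'): step: R->6, L=4; G->plug->G->R->F->L->A->refl->H->L'->E->R'->A->plug->A
Char 3 ('D'): step: R->7, L=4; D->plug->D->R->B->L->C->refl->B->L'->G->R'->C->plug->C
Char 4 ('F'): step: R->0, L->5 (L advanced); F->plug->F->R->H->L->E->refl->D->L'->G->R'->A->plug->A
Char 5 ('C'): step: R->1, L=5; C->plug->C->R->D->L->G->refl->F->L'->C->R'->D->plug->D
Char 6 ('C'): step: R->2, L=5; C->plug->C->R->B->L->C->refl->B->L'->A->R'->E->plug->E
Char 7 ('C'): step: R->3, L=5; C->plug->C->R->E->L->H->refl->A->L'->F->R'->H->plug->H
Char 8 ('H'): step: R->4, L=5; H->plug->H->R->A->L->B->refl->C->L'->B->R'->F->plug->F
Char 9 ('A'): step: R->5, L=5; A->plug->A->R->C->L->F->refl->G->L'->D->R'->F->plug->F

Answer: FACADEHFF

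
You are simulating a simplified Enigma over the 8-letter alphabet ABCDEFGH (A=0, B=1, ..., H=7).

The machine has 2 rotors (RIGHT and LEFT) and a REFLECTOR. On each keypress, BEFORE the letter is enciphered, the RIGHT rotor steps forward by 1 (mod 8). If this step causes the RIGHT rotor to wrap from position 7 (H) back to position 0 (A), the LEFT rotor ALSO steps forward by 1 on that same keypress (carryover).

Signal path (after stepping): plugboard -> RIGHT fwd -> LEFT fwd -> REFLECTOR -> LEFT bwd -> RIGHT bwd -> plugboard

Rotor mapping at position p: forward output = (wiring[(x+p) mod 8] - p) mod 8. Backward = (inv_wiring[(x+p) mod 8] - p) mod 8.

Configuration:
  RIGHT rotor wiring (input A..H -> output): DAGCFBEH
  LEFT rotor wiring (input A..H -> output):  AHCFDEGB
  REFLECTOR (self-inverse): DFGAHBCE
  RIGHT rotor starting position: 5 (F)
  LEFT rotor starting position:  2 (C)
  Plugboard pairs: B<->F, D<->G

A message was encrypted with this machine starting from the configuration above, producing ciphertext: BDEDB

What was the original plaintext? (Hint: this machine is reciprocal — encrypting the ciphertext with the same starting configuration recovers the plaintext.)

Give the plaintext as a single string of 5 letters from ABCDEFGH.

Char 1 ('B'): step: R->6, L=2; B->plug->F->R->E->L->E->refl->H->L'->F->R'->C->plug->C
Char 2 ('D'): step: R->7, L=2; D->plug->G->R->C->L->B->refl->F->L'->H->R'->D->plug->G
Char 3 ('E'): step: R->0, L->3 (L advanced); E->plug->E->R->F->L->F->refl->B->L'->C->R'->D->plug->G
Char 4 ('D'): step: R->1, L=3; D->plug->G->R->G->L->E->refl->H->L'->H->R'->A->plug->A
Char 5 ('B'): step: R->2, L=3; B->plug->F->R->F->L->F->refl->B->L'->C->R'->E->plug->E

Answer: CGGAE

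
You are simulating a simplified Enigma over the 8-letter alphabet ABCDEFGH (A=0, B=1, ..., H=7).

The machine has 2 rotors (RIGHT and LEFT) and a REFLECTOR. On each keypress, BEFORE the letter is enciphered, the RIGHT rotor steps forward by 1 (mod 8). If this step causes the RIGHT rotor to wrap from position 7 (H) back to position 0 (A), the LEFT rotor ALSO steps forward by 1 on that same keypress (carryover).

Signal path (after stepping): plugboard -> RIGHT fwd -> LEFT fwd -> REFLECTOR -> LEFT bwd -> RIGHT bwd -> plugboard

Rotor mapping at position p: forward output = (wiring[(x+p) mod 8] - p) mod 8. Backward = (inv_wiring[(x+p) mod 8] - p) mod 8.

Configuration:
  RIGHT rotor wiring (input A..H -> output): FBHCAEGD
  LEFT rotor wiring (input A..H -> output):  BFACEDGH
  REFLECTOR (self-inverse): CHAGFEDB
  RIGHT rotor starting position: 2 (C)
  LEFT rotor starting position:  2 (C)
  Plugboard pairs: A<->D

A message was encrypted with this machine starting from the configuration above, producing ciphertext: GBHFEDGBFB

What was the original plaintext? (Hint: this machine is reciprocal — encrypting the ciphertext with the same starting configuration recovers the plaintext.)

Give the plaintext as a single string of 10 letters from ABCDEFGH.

Char 1 ('G'): step: R->3, L=2; G->plug->G->R->G->L->H->refl->B->L'->D->R'->D->plug->A
Char 2 ('B'): step: R->4, L=2; B->plug->B->R->A->L->G->refl->D->L'->H->R'->D->plug->A
Char 3 ('H'): step: R->5, L=2; H->plug->H->R->D->L->B->refl->H->L'->G->R'->C->plug->C
Char 4 ('F'): step: R->6, L=2; F->plug->F->R->E->L->E->refl->F->L'->F->R'->B->plug->B
Char 5 ('E'): step: R->7, L=2; E->plug->E->R->D->L->B->refl->H->L'->G->R'->B->plug->B
Char 6 ('D'): step: R->0, L->3 (L advanced); D->plug->A->R->F->L->G->refl->D->L'->D->R'->H->plug->H
Char 7 ('G'): step: R->1, L=3; G->plug->G->R->C->L->A->refl->C->L'->G->R'->B->plug->B
Char 8 ('B'): step: R->2, L=3; B->plug->B->R->A->L->H->refl->B->L'->B->R'->F->plug->F
Char 9 ('F'): step: R->3, L=3; F->plug->F->R->C->L->A->refl->C->L'->G->R'->G->plug->G
Char 10 ('B'): step: R->4, L=3; B->plug->B->R->A->L->H->refl->B->L'->B->R'->E->plug->E

Answer: AACBBHBFGE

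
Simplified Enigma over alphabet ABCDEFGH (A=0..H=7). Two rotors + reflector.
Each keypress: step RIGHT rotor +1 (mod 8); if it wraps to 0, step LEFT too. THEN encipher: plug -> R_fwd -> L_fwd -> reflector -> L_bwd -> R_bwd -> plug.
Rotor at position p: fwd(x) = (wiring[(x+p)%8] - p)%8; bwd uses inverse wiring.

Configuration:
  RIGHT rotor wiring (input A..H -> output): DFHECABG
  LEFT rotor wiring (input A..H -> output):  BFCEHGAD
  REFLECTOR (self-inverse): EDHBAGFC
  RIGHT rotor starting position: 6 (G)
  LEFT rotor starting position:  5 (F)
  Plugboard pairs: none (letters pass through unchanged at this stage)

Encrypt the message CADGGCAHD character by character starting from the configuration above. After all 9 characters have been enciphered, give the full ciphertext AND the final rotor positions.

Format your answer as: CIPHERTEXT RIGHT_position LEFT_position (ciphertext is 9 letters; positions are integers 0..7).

Char 1 ('C'): step: R->7, L=5; C->plug->C->R->G->L->H->refl->C->L'->H->R'->A->plug->A
Char 2 ('A'): step: R->0, L->6 (L advanced); A->plug->A->R->D->L->H->refl->C->L'->A->R'->F->plug->F
Char 3 ('D'): step: R->1, L=6; D->plug->D->R->B->L->F->refl->G->L'->F->R'->G->plug->G
Char 4 ('G'): step: R->2, L=6; G->plug->G->R->B->L->F->refl->G->L'->F->R'->A->plug->A
Char 5 ('G'): step: R->3, L=6; G->plug->G->R->C->L->D->refl->B->L'->G->R'->D->plug->D
Char 6 ('C'): step: R->4, L=6; C->plug->C->R->F->L->G->refl->F->L'->B->R'->F->plug->F
Char 7 ('A'): step: R->5, L=6; A->plug->A->R->D->L->H->refl->C->L'->A->R'->E->plug->E
Char 8 ('H'): step: R->6, L=6; H->plug->H->R->C->L->D->refl->B->L'->G->R'->F->plug->F
Char 9 ('D'): step: R->7, L=6; D->plug->D->R->A->L->C->refl->H->L'->D->R'->F->plug->F
Final: ciphertext=AFGADFEFF, RIGHT=7, LEFT=6

Answer: AFGADFEFF 7 6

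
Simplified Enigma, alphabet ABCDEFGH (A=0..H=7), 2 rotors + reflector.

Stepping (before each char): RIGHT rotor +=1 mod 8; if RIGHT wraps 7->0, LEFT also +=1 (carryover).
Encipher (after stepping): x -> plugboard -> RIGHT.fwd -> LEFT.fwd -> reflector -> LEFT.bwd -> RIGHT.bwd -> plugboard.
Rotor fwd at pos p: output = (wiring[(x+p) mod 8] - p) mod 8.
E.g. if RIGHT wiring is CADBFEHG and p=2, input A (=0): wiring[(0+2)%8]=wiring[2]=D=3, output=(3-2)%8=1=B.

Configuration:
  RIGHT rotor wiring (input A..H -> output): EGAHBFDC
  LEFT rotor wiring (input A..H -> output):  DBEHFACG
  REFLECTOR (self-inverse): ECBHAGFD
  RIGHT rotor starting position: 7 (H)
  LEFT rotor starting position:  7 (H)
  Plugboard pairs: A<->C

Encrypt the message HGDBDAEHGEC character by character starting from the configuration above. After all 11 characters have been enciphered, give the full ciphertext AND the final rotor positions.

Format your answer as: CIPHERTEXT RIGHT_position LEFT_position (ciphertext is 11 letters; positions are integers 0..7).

Char 1 ('H'): step: R->0, L->0 (L advanced); H->plug->H->R->C->L->E->refl->A->L'->F->R'->F->plug->F
Char 2 ('G'): step: R->1, L=0; G->plug->G->R->B->L->B->refl->C->L'->G->R'->C->plug->A
Char 3 ('D'): step: R->2, L=0; D->plug->D->R->D->L->H->refl->D->L'->A->R'->F->plug->F
Char 4 ('B'): step: R->3, L=0; B->plug->B->R->G->L->C->refl->B->L'->B->R'->F->plug->F
Char 5 ('D'): step: R->4, L=0; D->plug->D->R->G->L->C->refl->B->L'->B->R'->B->plug->B
Char 6 ('A'): step: R->5, L=0; A->plug->C->R->F->L->A->refl->E->L'->C->R'->G->plug->G
Char 7 ('E'): step: R->6, L=0; E->plug->E->R->C->L->E->refl->A->L'->F->R'->A->plug->C
Char 8 ('H'): step: R->7, L=0; H->plug->H->R->E->L->F->refl->G->L'->H->R'->C->plug->A
Char 9 ('G'): step: R->0, L->1 (L advanced); G->plug->G->R->D->L->E->refl->A->L'->A->R'->C->plug->A
Char 10 ('E'): step: R->1, L=1; E->plug->E->R->E->L->H->refl->D->L'->B->R'->G->plug->G
Char 11 ('C'): step: R->2, L=1; C->plug->A->R->G->L->F->refl->G->L'->C->R'->G->plug->G
Final: ciphertext=FAFFBGCAAGG, RIGHT=2, LEFT=1

Answer: FAFFBGCAAGG 2 1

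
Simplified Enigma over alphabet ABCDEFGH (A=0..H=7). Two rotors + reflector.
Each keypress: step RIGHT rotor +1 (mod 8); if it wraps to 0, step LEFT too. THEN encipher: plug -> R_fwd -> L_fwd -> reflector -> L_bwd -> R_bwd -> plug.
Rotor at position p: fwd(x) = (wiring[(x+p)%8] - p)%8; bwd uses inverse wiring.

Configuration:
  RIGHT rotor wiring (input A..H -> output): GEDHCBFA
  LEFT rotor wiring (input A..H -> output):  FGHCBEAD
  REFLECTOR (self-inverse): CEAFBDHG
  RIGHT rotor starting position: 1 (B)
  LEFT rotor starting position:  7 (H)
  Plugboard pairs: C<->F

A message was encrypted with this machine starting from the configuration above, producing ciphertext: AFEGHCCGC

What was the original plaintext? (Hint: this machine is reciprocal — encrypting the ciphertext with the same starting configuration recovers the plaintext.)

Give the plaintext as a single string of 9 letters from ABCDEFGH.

Char 1 ('A'): step: R->2, L=7; A->plug->A->R->B->L->G->refl->H->L'->C->R'->H->plug->H
Char 2 ('F'): step: R->3, L=7; F->plug->C->R->G->L->F->refl->D->L'->E->R'->A->plug->A
Char 3 ('E'): step: R->4, L=7; E->plug->E->R->C->L->H->refl->G->L'->B->R'->C->plug->F
Char 4 ('G'): step: R->5, L=7; G->plug->G->R->C->L->H->refl->G->L'->B->R'->D->plug->D
Char 5 ('H'): step: R->6, L=7; H->plug->H->R->D->L->A->refl->C->L'->F->R'->E->plug->E
Char 6 ('C'): step: R->7, L=7; C->plug->F->R->D->L->A->refl->C->L'->F->R'->C->plug->F
Char 7 ('C'): step: R->0, L->0 (L advanced); C->plug->F->R->B->L->G->refl->H->L'->C->R'->E->plug->E
Char 8 ('G'): step: R->1, L=0; G->plug->G->R->H->L->D->refl->F->L'->A->R'->E->plug->E
Char 9 ('C'): step: R->2, L=0; C->plug->F->R->G->L->A->refl->C->L'->D->R'->E->plug->E

Answer: HAFDEFEEE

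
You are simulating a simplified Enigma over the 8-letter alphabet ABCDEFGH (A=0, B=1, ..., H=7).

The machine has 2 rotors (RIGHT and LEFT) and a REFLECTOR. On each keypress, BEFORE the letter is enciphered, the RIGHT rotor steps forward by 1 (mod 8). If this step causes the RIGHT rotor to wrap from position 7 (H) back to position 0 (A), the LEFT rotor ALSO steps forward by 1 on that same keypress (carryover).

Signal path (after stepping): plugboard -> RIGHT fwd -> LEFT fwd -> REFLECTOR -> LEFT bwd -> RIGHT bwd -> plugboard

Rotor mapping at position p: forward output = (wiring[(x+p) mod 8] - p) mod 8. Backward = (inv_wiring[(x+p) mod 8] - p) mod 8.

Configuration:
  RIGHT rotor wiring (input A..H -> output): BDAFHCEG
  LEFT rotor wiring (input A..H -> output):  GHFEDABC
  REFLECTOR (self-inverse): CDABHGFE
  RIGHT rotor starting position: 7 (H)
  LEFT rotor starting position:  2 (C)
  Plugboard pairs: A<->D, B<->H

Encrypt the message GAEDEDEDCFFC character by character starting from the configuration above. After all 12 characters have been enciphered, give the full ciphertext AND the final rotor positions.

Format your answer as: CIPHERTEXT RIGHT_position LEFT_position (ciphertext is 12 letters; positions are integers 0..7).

Char 1 ('G'): step: R->0, L->3 (L advanced); G->plug->G->R->E->L->H->refl->E->L'->G->R'->H->plug->B
Char 2 ('A'): step: R->1, L=3; A->plug->D->R->G->L->E->refl->H->L'->E->R'->C->plug->C
Char 3 ('E'): step: R->2, L=3; E->plug->E->R->C->L->F->refl->G->L'->D->R'->B->plug->H
Char 4 ('D'): step: R->3, L=3; D->plug->A->R->C->L->F->refl->G->L'->D->R'->E->plug->E
Char 5 ('E'): step: R->4, L=3; E->plug->E->R->F->L->D->refl->B->L'->A->R'->C->plug->C
Char 6 ('D'): step: R->5, L=3; D->plug->A->R->F->L->D->refl->B->L'->A->R'->G->plug->G
Char 7 ('E'): step: R->6, L=3; E->plug->E->R->C->L->F->refl->G->L'->D->R'->C->plug->C
Char 8 ('D'): step: R->7, L=3; D->plug->A->R->H->L->C->refl->A->L'->B->R'->D->plug->A
Char 9 ('C'): step: R->0, L->4 (L advanced); C->plug->C->R->A->L->H->refl->E->L'->B->R'->A->plug->D
Char 10 ('F'): step: R->1, L=4; F->plug->F->R->D->L->G->refl->F->L'->C->R'->A->plug->D
Char 11 ('F'): step: R->2, L=4; F->plug->F->R->E->L->C->refl->A->L'->H->R'->G->plug->G
Char 12 ('C'): step: R->3, L=4; C->plug->C->R->H->L->A->refl->C->L'->E->R'->B->plug->H
Final: ciphertext=BCHECGCADDGH, RIGHT=3, LEFT=4

Answer: BCHECGCADDGH 3 4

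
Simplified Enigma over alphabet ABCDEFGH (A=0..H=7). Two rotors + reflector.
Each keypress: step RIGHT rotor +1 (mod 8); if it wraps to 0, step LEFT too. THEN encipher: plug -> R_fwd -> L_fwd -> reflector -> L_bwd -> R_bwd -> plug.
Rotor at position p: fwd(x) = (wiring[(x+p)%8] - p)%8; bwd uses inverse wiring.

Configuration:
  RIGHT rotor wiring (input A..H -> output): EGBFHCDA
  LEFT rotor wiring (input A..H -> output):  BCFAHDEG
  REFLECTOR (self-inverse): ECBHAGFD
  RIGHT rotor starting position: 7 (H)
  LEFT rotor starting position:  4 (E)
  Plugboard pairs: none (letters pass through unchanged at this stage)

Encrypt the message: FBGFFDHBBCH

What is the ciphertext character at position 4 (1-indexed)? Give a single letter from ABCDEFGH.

Char 1 ('F'): step: R->0, L->5 (L advanced); F->plug->F->R->C->L->B->refl->C->L'->H->R'->E->plug->E
Char 2 ('B'): step: R->1, L=5; B->plug->B->R->A->L->G->refl->F->L'->E->R'->C->plug->C
Char 3 ('G'): step: R->2, L=5; G->plug->G->R->C->L->B->refl->C->L'->H->R'->A->plug->A
Char 4 ('F'): step: R->3, L=5; F->plug->F->R->B->L->H->refl->D->L'->G->R'->H->plug->H

H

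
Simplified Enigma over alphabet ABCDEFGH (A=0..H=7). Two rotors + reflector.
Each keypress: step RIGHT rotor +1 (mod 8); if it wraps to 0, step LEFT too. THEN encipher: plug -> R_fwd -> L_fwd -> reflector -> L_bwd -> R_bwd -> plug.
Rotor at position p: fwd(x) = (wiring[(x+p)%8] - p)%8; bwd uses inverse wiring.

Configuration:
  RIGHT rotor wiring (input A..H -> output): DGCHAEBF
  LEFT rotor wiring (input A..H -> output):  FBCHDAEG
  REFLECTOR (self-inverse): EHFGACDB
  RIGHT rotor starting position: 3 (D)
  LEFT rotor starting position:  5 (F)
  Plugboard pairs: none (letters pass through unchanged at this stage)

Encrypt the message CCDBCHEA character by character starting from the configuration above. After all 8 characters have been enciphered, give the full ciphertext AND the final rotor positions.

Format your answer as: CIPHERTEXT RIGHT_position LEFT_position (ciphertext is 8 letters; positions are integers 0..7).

Char 1 ('C'): step: R->4, L=5; C->plug->C->R->F->L->F->refl->C->L'->G->R'->G->plug->G
Char 2 ('C'): step: R->5, L=5; C->plug->C->R->A->L->D->refl->G->L'->H->R'->A->plug->A
Char 3 ('D'): step: R->6, L=5; D->plug->D->R->A->L->D->refl->G->L'->H->R'->B->plug->B
Char 4 ('B'): step: R->7, L=5; B->plug->B->R->E->L->E->refl->A->L'->D->R'->D->plug->D
Char 5 ('C'): step: R->0, L->6 (L advanced); C->plug->C->R->C->L->H->refl->B->L'->F->R'->H->plug->H
Char 6 ('H'): step: R->1, L=6; H->plug->H->R->C->L->H->refl->B->L'->F->R'->A->plug->A
Char 7 ('E'): step: R->2, L=6; E->plug->E->R->H->L->C->refl->F->L'->G->R'->C->plug->C
Char 8 ('A'): step: R->3, L=6; A->plug->A->R->E->L->E->refl->A->L'->B->R'->C->plug->C
Final: ciphertext=GABDHACC, RIGHT=3, LEFT=6

Answer: GABDHACC 3 6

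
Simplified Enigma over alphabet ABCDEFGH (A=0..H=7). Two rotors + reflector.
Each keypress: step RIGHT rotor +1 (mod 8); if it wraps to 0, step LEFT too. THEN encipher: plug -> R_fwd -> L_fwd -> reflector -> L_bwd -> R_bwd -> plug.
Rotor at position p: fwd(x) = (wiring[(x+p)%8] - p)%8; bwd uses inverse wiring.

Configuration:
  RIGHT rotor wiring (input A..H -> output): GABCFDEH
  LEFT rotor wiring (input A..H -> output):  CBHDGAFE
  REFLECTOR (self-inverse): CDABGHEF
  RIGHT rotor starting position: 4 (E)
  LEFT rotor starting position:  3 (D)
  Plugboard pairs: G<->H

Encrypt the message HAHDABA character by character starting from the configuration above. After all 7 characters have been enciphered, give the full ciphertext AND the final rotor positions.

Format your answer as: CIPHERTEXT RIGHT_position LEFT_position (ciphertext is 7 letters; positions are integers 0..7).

Answer: CHCAGCH 3 4

Derivation:
Char 1 ('H'): step: R->5, L=3; H->plug->G->R->F->L->H->refl->F->L'->C->R'->C->plug->C
Char 2 ('A'): step: R->6, L=3; A->plug->A->R->G->L->G->refl->E->L'->H->R'->G->plug->H
Char 3 ('H'): step: R->7, L=3; H->plug->G->R->E->L->B->refl->D->L'->B->R'->C->plug->C
Char 4 ('D'): step: R->0, L->4 (L advanced); D->plug->D->R->C->L->B->refl->D->L'->G->R'->A->plug->A
Char 5 ('A'): step: R->1, L=4; A->plug->A->R->H->L->H->refl->F->L'->F->R'->H->plug->G
Char 6 ('B'): step: R->2, L=4; B->plug->B->R->A->L->C->refl->A->L'->D->R'->C->plug->C
Char 7 ('A'): step: R->3, L=4; A->plug->A->R->H->L->H->refl->F->L'->F->R'->G->plug->H
Final: ciphertext=CHCAGCH, RIGHT=3, LEFT=4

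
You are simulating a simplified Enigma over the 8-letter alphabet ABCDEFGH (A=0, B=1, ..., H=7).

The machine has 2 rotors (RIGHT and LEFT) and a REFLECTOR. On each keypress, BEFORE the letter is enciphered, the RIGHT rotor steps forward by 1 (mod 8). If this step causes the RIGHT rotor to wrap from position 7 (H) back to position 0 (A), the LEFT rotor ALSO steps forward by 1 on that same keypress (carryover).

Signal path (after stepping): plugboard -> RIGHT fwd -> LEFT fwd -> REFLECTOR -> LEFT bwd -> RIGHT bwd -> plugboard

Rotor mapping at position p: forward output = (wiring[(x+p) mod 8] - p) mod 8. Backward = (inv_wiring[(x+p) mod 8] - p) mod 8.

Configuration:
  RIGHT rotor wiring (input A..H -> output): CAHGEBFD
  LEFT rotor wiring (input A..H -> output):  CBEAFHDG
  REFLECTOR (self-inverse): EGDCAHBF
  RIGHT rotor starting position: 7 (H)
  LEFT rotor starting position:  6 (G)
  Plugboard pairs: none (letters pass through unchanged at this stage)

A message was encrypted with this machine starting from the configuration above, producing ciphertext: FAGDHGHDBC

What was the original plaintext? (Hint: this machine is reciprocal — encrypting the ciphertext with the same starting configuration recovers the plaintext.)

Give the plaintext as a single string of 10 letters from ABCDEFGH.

Char 1 ('F'): step: R->0, L->7 (L advanced); F->plug->F->R->B->L->D->refl->C->L'->C->R'->A->plug->A
Char 2 ('A'): step: R->1, L=7; A->plug->A->R->H->L->E->refl->A->L'->G->R'->B->plug->B
Char 3 ('G'): step: R->2, L=7; G->plug->G->R->A->L->H->refl->F->L'->D->R'->E->plug->E
Char 4 ('D'): step: R->3, L=7; D->plug->D->R->C->L->C->refl->D->L'->B->R'->B->plug->B
Char 5 ('H'): step: R->4, L=7; H->plug->H->R->C->L->C->refl->D->L'->B->R'->C->plug->C
Char 6 ('G'): step: R->5, L=7; G->plug->G->R->B->L->D->refl->C->L'->C->R'->F->plug->F
Char 7 ('H'): step: R->6, L=7; H->plug->H->R->D->L->F->refl->H->L'->A->R'->F->plug->F
Char 8 ('D'): step: R->7, L=7; D->plug->D->R->A->L->H->refl->F->L'->D->R'->B->plug->B
Char 9 ('B'): step: R->0, L->0 (L advanced); B->plug->B->R->A->L->C->refl->D->L'->G->R'->D->plug->D
Char 10 ('C'): step: R->1, L=0; C->plug->C->R->F->L->H->refl->F->L'->E->R'->F->plug->F

Answer: ABEBCFFBDF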